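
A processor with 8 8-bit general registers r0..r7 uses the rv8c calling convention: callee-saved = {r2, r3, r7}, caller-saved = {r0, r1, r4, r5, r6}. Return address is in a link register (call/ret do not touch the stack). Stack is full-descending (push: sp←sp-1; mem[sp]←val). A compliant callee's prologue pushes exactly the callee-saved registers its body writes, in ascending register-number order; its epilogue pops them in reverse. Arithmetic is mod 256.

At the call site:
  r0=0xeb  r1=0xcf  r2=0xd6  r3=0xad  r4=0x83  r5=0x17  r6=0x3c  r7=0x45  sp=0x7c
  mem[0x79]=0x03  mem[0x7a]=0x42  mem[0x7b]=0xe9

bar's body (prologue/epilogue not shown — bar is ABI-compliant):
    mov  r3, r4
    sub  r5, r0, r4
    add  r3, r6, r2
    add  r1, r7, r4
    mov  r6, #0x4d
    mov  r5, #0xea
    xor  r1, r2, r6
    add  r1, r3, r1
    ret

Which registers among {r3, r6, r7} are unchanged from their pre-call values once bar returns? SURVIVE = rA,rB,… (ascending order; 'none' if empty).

SURVIVE = r3,r7

prologue: push r3 -> mem[0x7b]=0xad, sp=0x7b
body[0] mov  r3, r4 -> r3=0x83
body[1] sub  r5, r0, r4 -> r5=0x68
body[2] add  r3, r6, r2 -> r3=0x12
body[3] add  r1, r7, r4 -> r1=0xc8
body[4] mov  r6, #0x4d -> r6=0x4d
body[5] mov  r5, #0xea -> r5=0xea
body[6] xor  r1, r2, r6 -> r1=0x9b
body[7] add  r1, r3, r1 -> r1=0xad
epilogue: pop r3=0xad, sp=0x7c
r3: callee-saved, written=True
r6: caller-saved, written=True
r7: callee-saved, written=False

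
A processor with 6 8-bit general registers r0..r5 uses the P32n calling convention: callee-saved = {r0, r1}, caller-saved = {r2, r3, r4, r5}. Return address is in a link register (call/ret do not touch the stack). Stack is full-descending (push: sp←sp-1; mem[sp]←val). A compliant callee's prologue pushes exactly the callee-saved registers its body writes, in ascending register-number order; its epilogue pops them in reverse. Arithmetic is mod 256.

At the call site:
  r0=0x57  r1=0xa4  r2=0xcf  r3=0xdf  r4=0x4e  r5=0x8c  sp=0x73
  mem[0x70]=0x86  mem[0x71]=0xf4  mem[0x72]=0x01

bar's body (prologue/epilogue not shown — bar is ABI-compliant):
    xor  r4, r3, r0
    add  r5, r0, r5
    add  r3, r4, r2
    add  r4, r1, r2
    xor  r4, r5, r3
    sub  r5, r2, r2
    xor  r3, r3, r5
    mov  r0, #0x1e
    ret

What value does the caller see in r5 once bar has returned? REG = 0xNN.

prologue: push r0 → mem[0x72]=0x57, sp=0x72
body[0] xor  r4, r3, r0 → r4=0x88
body[1] add  r5, r0, r5 → r5=0xe3
body[2] add  r3, r4, r2 → r3=0x57
body[3] add  r4, r1, r2 → r4=0x73
body[4] xor  r4, r5, r3 → r4=0xb4
body[5] sub  r5, r2, r2 → r5=0x00
body[6] xor  r3, r3, r5 → r3=0x57
body[7] mov  r0, #0x1e → r0=0x1e
epilogue: pop r0=0x57, sp=0x73
r5 is caller-saved → body value

REG = 0x00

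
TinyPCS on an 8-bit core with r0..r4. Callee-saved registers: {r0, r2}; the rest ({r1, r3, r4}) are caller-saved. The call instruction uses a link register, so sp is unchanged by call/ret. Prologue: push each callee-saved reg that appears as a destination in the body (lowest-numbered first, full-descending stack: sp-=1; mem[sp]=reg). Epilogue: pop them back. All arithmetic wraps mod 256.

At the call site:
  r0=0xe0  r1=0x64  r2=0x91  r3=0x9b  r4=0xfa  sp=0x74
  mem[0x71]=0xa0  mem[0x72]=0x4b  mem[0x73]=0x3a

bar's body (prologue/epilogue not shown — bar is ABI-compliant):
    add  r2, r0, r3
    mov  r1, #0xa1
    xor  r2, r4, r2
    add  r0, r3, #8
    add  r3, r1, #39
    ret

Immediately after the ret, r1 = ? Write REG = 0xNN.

prologue: push r0 → mem[0x73]=0xe0, sp=0x73
prologue: push r2 → mem[0x72]=0x91, sp=0x72
body[0] add  r2, r0, r3 → r2=0x7b
body[1] mov  r1, #0xa1 → r1=0xa1
body[2] xor  r2, r4, r2 → r2=0x81
body[3] add  r0, r3, #8 → r0=0xa3
body[4] add  r3, r1, #39 → r3=0xc8
epilogue: pop r2=0x91, sp=0x73
epilogue: pop r0=0xe0, sp=0x74
r1 is caller-saved → body value

REG = 0xa1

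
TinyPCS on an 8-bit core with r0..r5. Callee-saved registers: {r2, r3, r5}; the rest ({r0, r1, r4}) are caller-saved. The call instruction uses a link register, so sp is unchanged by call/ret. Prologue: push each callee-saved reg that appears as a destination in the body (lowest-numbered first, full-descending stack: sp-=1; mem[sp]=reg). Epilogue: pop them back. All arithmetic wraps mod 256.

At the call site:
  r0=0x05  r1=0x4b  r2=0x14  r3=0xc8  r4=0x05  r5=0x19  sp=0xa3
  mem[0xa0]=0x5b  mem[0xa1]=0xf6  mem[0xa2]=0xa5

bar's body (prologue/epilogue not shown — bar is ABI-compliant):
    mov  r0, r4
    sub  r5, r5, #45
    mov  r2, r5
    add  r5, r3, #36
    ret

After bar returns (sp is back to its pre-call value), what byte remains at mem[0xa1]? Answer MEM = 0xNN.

prologue: push r2 -> mem[0xa2]=0x14, sp=0xa2
prologue: push r5 -> mem[0xa1]=0x19, sp=0xa1
body[0] mov  r0, r4 -> r0=0x05
body[1] sub  r5, r5, #45 -> r5=0xec
body[2] mov  r2, r5 -> r2=0xec
body[3] add  r5, r3, #36 -> r5=0xec
epilogue: pop r5=0x19, sp=0xa2
epilogue: pop r2=0x14, sp=0xa3
prologue pushed ['r2', 'r5'] at ['0xa2', '0xa1']

MEM = 0x19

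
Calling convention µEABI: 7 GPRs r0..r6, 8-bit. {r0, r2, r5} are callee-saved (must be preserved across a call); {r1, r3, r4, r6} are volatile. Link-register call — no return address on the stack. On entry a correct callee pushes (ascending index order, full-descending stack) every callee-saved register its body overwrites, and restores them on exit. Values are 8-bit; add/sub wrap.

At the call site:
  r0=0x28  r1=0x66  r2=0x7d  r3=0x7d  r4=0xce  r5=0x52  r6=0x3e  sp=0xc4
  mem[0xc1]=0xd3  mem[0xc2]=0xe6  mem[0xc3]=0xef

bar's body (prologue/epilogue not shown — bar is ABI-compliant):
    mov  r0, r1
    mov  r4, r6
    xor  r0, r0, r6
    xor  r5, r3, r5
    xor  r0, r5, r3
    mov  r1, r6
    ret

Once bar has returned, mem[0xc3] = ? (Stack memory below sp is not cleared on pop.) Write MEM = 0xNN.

prologue: push r0 → mem[0xc3]=0x28, sp=0xc3
prologue: push r5 → mem[0xc2]=0x52, sp=0xc2
body[0] mov  r0, r1 → r0=0x66
body[1] mov  r4, r6 → r4=0x3e
body[2] xor  r0, r0, r6 → r0=0x58
body[3] xor  r5, r3, r5 → r5=0x2f
body[4] xor  r0, r5, r3 → r0=0x52
body[5] mov  r1, r6 → r1=0x3e
epilogue: pop r5=0x52, sp=0xc3
epilogue: pop r0=0x28, sp=0xc4
prologue pushed ['r0', 'r5'] at ['0xc3', '0xc2']

MEM = 0x28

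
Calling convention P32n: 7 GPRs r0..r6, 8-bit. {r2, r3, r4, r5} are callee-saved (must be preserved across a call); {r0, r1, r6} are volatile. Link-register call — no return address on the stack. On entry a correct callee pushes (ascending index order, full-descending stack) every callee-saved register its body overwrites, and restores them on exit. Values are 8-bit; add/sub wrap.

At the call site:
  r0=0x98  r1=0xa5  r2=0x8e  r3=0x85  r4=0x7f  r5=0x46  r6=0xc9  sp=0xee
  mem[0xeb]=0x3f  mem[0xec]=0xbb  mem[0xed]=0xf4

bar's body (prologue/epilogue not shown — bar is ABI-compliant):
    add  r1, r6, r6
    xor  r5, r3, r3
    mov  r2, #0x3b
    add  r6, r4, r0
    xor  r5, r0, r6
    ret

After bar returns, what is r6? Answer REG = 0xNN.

prologue: push r2 → mem[0xed]=0x8e, sp=0xed
prologue: push r5 → mem[0xec]=0x46, sp=0xec
body[0] add  r1, r6, r6 → r1=0x92
body[1] xor  r5, r3, r3 → r5=0x00
body[2] mov  r2, #0x3b → r2=0x3b
body[3] add  r6, r4, r0 → r6=0x17
body[4] xor  r5, r0, r6 → r5=0x8f
epilogue: pop r5=0x46, sp=0xed
epilogue: pop r2=0x8e, sp=0xee
r6 is caller-saved → body value

REG = 0x17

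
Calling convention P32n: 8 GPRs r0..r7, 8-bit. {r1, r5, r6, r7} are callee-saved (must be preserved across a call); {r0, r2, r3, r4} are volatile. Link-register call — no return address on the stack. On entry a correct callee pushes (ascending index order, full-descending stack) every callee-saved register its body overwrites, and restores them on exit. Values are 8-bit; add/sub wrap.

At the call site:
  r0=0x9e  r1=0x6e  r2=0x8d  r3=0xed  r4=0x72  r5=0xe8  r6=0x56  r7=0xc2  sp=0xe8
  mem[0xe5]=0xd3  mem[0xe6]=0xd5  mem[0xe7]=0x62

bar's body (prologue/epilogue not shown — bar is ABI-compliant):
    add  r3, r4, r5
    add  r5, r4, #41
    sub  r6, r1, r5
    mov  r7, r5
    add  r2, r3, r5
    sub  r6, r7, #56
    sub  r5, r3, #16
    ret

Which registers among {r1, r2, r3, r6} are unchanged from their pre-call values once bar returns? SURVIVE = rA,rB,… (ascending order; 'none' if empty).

prologue: push r5 -> mem[0xe7]=0xe8, sp=0xe7
prologue: push r6 -> mem[0xe6]=0x56, sp=0xe6
prologue: push r7 -> mem[0xe5]=0xc2, sp=0xe5
body[0] add  r3, r4, r5 -> r3=0x5a
body[1] add  r5, r4, #41 -> r5=0x9b
body[2] sub  r6, r1, r5 -> r6=0xd3
body[3] mov  r7, r5 -> r7=0x9b
body[4] add  r2, r3, r5 -> r2=0xf5
body[5] sub  r6, r7, #56 -> r6=0x63
body[6] sub  r5, r3, #16 -> r5=0x4a
epilogue: pop r7=0xc2, sp=0xe6
epilogue: pop r6=0x56, sp=0xe7
epilogue: pop r5=0xe8, sp=0xe8
r1: callee-saved, written=False
r2: caller-saved, written=True
r3: caller-saved, written=True
r6: callee-saved, written=True

SURVIVE = r1,r6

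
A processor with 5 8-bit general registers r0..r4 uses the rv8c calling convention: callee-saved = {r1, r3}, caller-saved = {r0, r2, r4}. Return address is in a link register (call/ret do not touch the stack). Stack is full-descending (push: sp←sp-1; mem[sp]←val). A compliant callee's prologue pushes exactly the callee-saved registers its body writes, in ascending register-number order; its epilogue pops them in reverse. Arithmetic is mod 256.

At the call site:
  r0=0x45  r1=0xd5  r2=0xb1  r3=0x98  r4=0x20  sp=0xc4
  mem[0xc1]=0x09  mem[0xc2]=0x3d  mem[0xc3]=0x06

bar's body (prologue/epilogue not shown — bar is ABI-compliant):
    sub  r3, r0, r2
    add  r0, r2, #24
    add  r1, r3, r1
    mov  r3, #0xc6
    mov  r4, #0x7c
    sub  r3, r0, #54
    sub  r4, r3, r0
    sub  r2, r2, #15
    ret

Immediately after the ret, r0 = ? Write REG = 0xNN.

REG = 0xc9

prologue: push r1 → mem[0xc3]=0xd5, sp=0xc3
prologue: push r3 → mem[0xc2]=0x98, sp=0xc2
body[0] sub  r3, r0, r2 → r3=0x94
body[1] add  r0, r2, #24 → r0=0xc9
body[2] add  r1, r3, r1 → r1=0x69
body[3] mov  r3, #0xc6 → r3=0xc6
body[4] mov  r4, #0x7c → r4=0x7c
body[5] sub  r3, r0, #54 → r3=0x93
body[6] sub  r4, r3, r0 → r4=0xca
body[7] sub  r2, r2, #15 → r2=0xa2
epilogue: pop r3=0x98, sp=0xc3
epilogue: pop r1=0xd5, sp=0xc4
r0 is caller-saved → body value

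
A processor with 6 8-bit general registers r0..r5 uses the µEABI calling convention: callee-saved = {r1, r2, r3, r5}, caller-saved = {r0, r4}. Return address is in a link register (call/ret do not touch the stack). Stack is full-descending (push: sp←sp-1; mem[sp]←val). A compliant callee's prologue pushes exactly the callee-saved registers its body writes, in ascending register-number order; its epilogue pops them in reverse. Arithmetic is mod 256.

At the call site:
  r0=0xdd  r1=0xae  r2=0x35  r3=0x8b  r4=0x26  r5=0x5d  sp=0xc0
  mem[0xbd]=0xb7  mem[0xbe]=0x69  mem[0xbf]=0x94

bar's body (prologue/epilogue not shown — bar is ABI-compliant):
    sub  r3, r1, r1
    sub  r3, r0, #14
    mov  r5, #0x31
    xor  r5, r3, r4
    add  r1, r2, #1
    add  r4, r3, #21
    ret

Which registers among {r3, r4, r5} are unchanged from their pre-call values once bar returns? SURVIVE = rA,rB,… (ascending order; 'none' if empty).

SURVIVE = r3,r5

prologue: push r1 -> mem[0xbf]=0xae, sp=0xbf
prologue: push r3 -> mem[0xbe]=0x8b, sp=0xbe
prologue: push r5 -> mem[0xbd]=0x5d, sp=0xbd
body[0] sub  r3, r1, r1 -> r3=0x00
body[1] sub  r3, r0, #14 -> r3=0xcf
body[2] mov  r5, #0x31 -> r5=0x31
body[3] xor  r5, r3, r4 -> r5=0xe9
body[4] add  r1, r2, #1 -> r1=0x36
body[5] add  r4, r3, #21 -> r4=0xe4
epilogue: pop r5=0x5d, sp=0xbe
epilogue: pop r3=0x8b, sp=0xbf
epilogue: pop r1=0xae, sp=0xc0
r3: callee-saved, written=True
r4: caller-saved, written=True
r5: callee-saved, written=True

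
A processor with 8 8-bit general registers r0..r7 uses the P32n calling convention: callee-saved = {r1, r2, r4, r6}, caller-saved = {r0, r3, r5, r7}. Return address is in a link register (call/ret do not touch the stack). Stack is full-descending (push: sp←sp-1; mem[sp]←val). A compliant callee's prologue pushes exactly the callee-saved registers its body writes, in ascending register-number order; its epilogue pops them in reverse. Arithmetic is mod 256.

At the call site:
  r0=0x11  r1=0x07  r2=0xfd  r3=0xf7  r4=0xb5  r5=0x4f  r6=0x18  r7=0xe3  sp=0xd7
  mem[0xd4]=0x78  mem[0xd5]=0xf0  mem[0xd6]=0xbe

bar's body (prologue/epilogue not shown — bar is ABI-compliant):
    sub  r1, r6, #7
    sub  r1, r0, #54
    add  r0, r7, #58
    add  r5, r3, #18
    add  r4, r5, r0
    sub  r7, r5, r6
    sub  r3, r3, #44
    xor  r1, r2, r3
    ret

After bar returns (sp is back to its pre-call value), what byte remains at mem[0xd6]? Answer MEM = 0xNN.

MEM = 0x07

prologue: push r1 → mem[0xd6]=0x07, sp=0xd6
prologue: push r4 → mem[0xd5]=0xb5, sp=0xd5
body[0] sub  r1, r6, #7 → r1=0x11
body[1] sub  r1, r0, #54 → r1=0xdb
body[2] add  r0, r7, #58 → r0=0x1d
body[3] add  r5, r3, #18 → r5=0x09
body[4] add  r4, r5, r0 → r4=0x26
body[5] sub  r7, r5, r6 → r7=0xf1
body[6] sub  r3, r3, #44 → r3=0xcb
body[7] xor  r1, r2, r3 → r1=0x36
epilogue: pop r4=0xb5, sp=0xd6
epilogue: pop r1=0x07, sp=0xd7
prologue pushed ['r1', 'r4'] at ['0xd6', '0xd5']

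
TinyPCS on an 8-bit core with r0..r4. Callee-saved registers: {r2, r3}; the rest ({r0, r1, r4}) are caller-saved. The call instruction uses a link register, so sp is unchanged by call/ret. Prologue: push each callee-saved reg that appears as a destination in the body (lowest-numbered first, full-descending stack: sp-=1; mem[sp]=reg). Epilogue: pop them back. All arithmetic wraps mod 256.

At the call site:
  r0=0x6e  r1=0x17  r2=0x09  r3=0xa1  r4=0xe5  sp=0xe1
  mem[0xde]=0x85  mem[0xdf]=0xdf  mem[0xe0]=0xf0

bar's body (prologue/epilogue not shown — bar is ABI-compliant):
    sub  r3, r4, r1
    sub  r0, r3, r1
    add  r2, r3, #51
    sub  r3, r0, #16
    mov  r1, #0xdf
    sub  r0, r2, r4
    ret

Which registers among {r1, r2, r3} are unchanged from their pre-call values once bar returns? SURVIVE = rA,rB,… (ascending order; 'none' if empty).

SURVIVE = r2,r3

prologue: push r2 -> mem[0xe0]=0x09, sp=0xe0
prologue: push r3 -> mem[0xdf]=0xa1, sp=0xdf
body[0] sub  r3, r4, r1 -> r3=0xce
body[1] sub  r0, r3, r1 -> r0=0xb7
body[2] add  r2, r3, #51 -> r2=0x01
body[3] sub  r3, r0, #16 -> r3=0xa7
body[4] mov  r1, #0xdf -> r1=0xdf
body[5] sub  r0, r2, r4 -> r0=0x1c
epilogue: pop r3=0xa1, sp=0xe0
epilogue: pop r2=0x09, sp=0xe1
r1: caller-saved, written=True
r2: callee-saved, written=True
r3: callee-saved, written=True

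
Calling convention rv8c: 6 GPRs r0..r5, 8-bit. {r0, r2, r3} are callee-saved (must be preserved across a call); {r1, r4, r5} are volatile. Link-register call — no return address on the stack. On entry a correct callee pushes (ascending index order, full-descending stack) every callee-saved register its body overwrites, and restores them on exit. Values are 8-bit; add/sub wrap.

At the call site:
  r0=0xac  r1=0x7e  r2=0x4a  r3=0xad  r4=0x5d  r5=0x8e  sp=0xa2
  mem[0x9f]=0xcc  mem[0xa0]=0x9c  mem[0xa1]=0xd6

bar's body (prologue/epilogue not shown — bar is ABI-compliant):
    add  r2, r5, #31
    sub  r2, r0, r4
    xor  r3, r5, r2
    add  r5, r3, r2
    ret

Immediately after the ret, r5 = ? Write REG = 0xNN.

REG = 0x10

prologue: push r2 → mem[0xa1]=0x4a, sp=0xa1
prologue: push r3 → mem[0xa0]=0xad, sp=0xa0
body[0] add  r2, r5, #31 → r2=0xad
body[1] sub  r2, r0, r4 → r2=0x4f
body[2] xor  r3, r5, r2 → r3=0xc1
body[3] add  r5, r3, r2 → r5=0x10
epilogue: pop r3=0xad, sp=0xa1
epilogue: pop r2=0x4a, sp=0xa2
r5 is caller-saved → body value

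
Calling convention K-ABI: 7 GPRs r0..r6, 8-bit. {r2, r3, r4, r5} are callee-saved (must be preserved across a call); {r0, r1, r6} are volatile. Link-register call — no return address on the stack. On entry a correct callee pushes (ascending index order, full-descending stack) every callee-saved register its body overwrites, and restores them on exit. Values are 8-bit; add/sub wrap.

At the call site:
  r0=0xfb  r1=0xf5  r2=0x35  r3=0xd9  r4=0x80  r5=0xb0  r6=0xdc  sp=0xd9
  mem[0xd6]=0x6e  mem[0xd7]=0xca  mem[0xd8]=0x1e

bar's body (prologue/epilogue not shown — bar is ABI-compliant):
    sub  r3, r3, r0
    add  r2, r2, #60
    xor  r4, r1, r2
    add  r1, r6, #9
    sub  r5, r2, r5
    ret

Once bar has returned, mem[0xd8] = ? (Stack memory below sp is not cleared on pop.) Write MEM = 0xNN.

MEM = 0x35

prologue: push r2 -> mem[0xd8]=0x35, sp=0xd8
prologue: push r3 -> mem[0xd7]=0xd9, sp=0xd7
prologue: push r4 -> mem[0xd6]=0x80, sp=0xd6
prologue: push r5 -> mem[0xd5]=0xb0, sp=0xd5
body[0] sub  r3, r3, r0 -> r3=0xde
body[1] add  r2, r2, #60 -> r2=0x71
body[2] xor  r4, r1, r2 -> r4=0x84
body[3] add  r1, r6, #9 -> r1=0xe5
body[4] sub  r5, r2, r5 -> r5=0xc1
epilogue: pop r5=0xb0, sp=0xd6
epilogue: pop r4=0x80, sp=0xd7
epilogue: pop r3=0xd9, sp=0xd8
epilogue: pop r2=0x35, sp=0xd9
prologue pushed ['r2', 'r3', 'r4', 'r5'] at ['0xd8', '0xd7', '0xd6', '0xd5']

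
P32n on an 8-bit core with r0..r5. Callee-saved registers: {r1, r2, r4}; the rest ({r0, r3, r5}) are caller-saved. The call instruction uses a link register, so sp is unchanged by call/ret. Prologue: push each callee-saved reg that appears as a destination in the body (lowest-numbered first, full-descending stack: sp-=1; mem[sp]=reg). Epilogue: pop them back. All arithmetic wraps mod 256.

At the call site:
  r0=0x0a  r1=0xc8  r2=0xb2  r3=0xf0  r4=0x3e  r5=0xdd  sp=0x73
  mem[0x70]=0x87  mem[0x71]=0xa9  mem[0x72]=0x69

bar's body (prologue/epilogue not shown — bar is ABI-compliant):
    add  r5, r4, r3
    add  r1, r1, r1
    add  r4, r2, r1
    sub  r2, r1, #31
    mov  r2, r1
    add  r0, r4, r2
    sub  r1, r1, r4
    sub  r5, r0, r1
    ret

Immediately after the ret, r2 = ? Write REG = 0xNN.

prologue: push r1 -> mem[0x72]=0xc8, sp=0x72
prologue: push r2 -> mem[0x71]=0xb2, sp=0x71
prologue: push r4 -> mem[0x70]=0x3e, sp=0x70
body[0] add  r5, r4, r3 -> r5=0x2e
body[1] add  r1, r1, r1 -> r1=0x90
body[2] add  r4, r2, r1 -> r4=0x42
body[3] sub  r2, r1, #31 -> r2=0x71
body[4] mov  r2, r1 -> r2=0x90
body[5] add  r0, r4, r2 -> r0=0xd2
body[6] sub  r1, r1, r4 -> r1=0x4e
body[7] sub  r5, r0, r1 -> r5=0x84
epilogue: pop r4=0x3e, sp=0x71
epilogue: pop r2=0xb2, sp=0x72
epilogue: pop r1=0xc8, sp=0x73
r2 is callee-saved -> restored

REG = 0xb2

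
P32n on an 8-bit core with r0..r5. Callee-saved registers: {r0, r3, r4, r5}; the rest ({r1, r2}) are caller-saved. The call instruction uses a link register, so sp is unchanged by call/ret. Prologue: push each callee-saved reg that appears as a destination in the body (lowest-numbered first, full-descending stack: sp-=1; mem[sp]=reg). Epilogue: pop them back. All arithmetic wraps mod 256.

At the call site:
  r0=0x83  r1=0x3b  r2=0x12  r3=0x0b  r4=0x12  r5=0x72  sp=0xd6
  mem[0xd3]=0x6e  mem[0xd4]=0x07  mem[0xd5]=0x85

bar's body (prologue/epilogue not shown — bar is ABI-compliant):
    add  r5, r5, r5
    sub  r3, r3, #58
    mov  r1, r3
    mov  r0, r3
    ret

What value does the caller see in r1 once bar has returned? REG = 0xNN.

REG = 0xd1

prologue: push r0 → mem[0xd5]=0x83, sp=0xd5
prologue: push r3 → mem[0xd4]=0x0b, sp=0xd4
prologue: push r5 → mem[0xd3]=0x72, sp=0xd3
body[0] add  r5, r5, r5 → r5=0xe4
body[1] sub  r3, r3, #58 → r3=0xd1
body[2] mov  r1, r3 → r1=0xd1
body[3] mov  r0, r3 → r0=0xd1
epilogue: pop r5=0x72, sp=0xd4
epilogue: pop r3=0x0b, sp=0xd5
epilogue: pop r0=0x83, sp=0xd6
r1 is caller-saved → body value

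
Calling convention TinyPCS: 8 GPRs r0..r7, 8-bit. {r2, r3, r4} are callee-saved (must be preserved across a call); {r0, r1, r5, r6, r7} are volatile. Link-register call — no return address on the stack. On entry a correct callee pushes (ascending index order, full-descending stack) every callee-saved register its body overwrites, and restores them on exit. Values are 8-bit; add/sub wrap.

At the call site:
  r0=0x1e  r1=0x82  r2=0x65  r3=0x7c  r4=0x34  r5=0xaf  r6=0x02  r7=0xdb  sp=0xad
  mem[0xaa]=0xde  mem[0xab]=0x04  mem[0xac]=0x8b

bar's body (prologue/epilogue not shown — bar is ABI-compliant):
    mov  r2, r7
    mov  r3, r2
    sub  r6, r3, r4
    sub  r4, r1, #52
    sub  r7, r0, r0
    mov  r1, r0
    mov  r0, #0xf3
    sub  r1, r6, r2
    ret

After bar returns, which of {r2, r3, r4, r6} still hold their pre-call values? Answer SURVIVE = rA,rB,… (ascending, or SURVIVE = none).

prologue: push r2 -> mem[0xac]=0x65, sp=0xac
prologue: push r3 -> mem[0xab]=0x7c, sp=0xab
prologue: push r4 -> mem[0xaa]=0x34, sp=0xaa
body[0] mov  r2, r7 -> r2=0xdb
body[1] mov  r3, r2 -> r3=0xdb
body[2] sub  r6, r3, r4 -> r6=0xa7
body[3] sub  r4, r1, #52 -> r4=0x4e
body[4] sub  r7, r0, r0 -> r7=0x00
body[5] mov  r1, r0 -> r1=0x1e
body[6] mov  r0, #0xf3 -> r0=0xf3
body[7] sub  r1, r6, r2 -> r1=0xcc
epilogue: pop r4=0x34, sp=0xab
epilogue: pop r3=0x7c, sp=0xac
epilogue: pop r2=0x65, sp=0xad
r2: callee-saved, written=True
r3: callee-saved, written=True
r4: callee-saved, written=True
r6: caller-saved, written=True

SURVIVE = r2,r3,r4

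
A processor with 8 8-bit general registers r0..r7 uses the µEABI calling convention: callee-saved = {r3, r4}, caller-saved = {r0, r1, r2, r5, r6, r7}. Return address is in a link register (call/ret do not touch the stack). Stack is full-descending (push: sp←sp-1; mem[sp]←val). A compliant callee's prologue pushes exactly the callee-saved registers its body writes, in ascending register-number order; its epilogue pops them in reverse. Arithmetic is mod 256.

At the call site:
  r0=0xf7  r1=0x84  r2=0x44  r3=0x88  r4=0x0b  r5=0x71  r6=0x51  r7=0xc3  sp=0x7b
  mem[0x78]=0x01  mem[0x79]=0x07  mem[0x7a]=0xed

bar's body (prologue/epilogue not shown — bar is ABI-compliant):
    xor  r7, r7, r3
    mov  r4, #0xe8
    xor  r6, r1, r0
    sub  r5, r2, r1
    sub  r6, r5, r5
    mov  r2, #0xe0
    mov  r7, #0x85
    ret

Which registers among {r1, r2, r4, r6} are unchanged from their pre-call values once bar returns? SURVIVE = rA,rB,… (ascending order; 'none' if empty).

prologue: push r4 -> mem[0x7a]=0x0b, sp=0x7a
body[0] xor  r7, r7, r3 -> r7=0x4b
body[1] mov  r4, #0xe8 -> r4=0xe8
body[2] xor  r6, r1, r0 -> r6=0x73
body[3] sub  r5, r2, r1 -> r5=0xc0
body[4] sub  r6, r5, r5 -> r6=0x00
body[5] mov  r2, #0xe0 -> r2=0xe0
body[6] mov  r7, #0x85 -> r7=0x85
epilogue: pop r4=0x0b, sp=0x7b
r1: caller-saved, written=False
r2: caller-saved, written=True
r4: callee-saved, written=True
r6: caller-saved, written=True

SURVIVE = r1,r4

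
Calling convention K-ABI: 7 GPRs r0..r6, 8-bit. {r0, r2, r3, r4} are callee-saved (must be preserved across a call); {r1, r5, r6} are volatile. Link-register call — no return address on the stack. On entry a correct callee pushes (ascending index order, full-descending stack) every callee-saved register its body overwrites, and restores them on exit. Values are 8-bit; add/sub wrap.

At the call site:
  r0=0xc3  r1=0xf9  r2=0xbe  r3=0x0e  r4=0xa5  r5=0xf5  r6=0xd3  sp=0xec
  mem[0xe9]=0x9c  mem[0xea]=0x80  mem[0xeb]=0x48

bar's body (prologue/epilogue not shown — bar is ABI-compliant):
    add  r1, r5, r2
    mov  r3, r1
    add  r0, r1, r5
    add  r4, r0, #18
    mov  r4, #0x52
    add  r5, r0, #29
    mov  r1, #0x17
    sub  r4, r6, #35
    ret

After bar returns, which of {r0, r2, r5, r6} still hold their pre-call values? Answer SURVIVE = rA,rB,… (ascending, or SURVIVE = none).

SURVIVE = r0,r2,r6

prologue: push r0 -> mem[0xeb]=0xc3, sp=0xeb
prologue: push r3 -> mem[0xea]=0x0e, sp=0xea
prologue: push r4 -> mem[0xe9]=0xa5, sp=0xe9
body[0] add  r1, r5, r2 -> r1=0xb3
body[1] mov  r3, r1 -> r3=0xb3
body[2] add  r0, r1, r5 -> r0=0xa8
body[3] add  r4, r0, #18 -> r4=0xba
body[4] mov  r4, #0x52 -> r4=0x52
body[5] add  r5, r0, #29 -> r5=0xc5
body[6] mov  r1, #0x17 -> r1=0x17
body[7] sub  r4, r6, #35 -> r4=0xb0
epilogue: pop r4=0xa5, sp=0xea
epilogue: pop r3=0x0e, sp=0xeb
epilogue: pop r0=0xc3, sp=0xec
r0: callee-saved, written=True
r2: callee-saved, written=False
r5: caller-saved, written=True
r6: caller-saved, written=False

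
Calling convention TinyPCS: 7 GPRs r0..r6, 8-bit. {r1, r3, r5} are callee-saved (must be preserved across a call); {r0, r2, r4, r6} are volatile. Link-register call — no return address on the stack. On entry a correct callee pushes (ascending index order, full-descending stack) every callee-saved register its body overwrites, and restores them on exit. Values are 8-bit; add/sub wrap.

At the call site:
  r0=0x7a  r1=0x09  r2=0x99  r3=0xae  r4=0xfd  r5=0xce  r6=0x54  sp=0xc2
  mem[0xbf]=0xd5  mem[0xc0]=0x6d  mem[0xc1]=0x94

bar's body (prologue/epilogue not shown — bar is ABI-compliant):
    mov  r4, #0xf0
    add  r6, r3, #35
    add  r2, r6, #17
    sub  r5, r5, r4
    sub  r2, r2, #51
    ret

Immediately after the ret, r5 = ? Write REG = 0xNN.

prologue: push r5 -> mem[0xc1]=0xce, sp=0xc1
body[0] mov  r4, #0xf0 -> r4=0xf0
body[1] add  r6, r3, #35 -> r6=0xd1
body[2] add  r2, r6, #17 -> r2=0xe2
body[3] sub  r5, r5, r4 -> r5=0xde
body[4] sub  r2, r2, #51 -> r2=0xaf
epilogue: pop r5=0xce, sp=0xc2
r5 is callee-saved -> restored

REG = 0xce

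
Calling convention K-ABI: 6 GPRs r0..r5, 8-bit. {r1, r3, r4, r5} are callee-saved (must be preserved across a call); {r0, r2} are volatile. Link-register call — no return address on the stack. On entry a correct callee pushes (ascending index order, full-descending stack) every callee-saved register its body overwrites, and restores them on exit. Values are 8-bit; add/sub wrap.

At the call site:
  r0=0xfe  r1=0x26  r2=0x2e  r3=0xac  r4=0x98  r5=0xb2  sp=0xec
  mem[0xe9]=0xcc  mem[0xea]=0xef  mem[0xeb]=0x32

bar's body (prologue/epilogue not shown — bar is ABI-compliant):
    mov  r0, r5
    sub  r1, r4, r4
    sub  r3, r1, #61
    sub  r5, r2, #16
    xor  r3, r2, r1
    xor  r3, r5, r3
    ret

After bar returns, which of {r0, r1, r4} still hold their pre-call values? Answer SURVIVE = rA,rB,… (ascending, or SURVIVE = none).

prologue: push r1 → mem[0xeb]=0x26, sp=0xeb
prologue: push r3 → mem[0xea]=0xac, sp=0xea
prologue: push r5 → mem[0xe9]=0xb2, sp=0xe9
body[0] mov  r0, r5 → r0=0xb2
body[1] sub  r1, r4, r4 → r1=0x00
body[2] sub  r3, r1, #61 → r3=0xc3
body[3] sub  r5, r2, #16 → r5=0x1e
body[4] xor  r3, r2, r1 → r3=0x2e
body[5] xor  r3, r5, r3 → r3=0x30
epilogue: pop r5=0xb2, sp=0xea
epilogue: pop r3=0xac, sp=0xeb
epilogue: pop r1=0x26, sp=0xec
r0: caller-saved, written=True
r1: callee-saved, written=True
r4: callee-saved, written=False

SURVIVE = r1,r4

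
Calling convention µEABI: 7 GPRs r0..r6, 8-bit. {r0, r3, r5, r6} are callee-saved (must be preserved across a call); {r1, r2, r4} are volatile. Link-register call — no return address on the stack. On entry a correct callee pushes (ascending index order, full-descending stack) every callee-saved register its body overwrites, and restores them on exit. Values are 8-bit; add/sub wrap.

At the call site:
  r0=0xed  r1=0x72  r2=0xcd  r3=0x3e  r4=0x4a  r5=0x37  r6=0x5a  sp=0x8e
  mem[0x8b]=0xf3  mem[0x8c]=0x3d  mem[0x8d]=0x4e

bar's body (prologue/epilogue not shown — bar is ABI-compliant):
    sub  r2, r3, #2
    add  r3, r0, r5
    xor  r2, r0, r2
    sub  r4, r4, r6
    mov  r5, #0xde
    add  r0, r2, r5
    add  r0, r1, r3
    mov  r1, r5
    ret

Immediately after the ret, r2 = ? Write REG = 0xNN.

REG = 0xd1

prologue: push r0 → mem[0x8d]=0xed, sp=0x8d
prologue: push r3 → mem[0x8c]=0x3e, sp=0x8c
prologue: push r5 → mem[0x8b]=0x37, sp=0x8b
body[0] sub  r2, r3, #2 → r2=0x3c
body[1] add  r3, r0, r5 → r3=0x24
body[2] xor  r2, r0, r2 → r2=0xd1
body[3] sub  r4, r4, r6 → r4=0xf0
body[4] mov  r5, #0xde → r5=0xde
body[5] add  r0, r2, r5 → r0=0xaf
body[6] add  r0, r1, r3 → r0=0x96
body[7] mov  r1, r5 → r1=0xde
epilogue: pop r5=0x37, sp=0x8c
epilogue: pop r3=0x3e, sp=0x8d
epilogue: pop r0=0xed, sp=0x8e
r2 is caller-saved → body value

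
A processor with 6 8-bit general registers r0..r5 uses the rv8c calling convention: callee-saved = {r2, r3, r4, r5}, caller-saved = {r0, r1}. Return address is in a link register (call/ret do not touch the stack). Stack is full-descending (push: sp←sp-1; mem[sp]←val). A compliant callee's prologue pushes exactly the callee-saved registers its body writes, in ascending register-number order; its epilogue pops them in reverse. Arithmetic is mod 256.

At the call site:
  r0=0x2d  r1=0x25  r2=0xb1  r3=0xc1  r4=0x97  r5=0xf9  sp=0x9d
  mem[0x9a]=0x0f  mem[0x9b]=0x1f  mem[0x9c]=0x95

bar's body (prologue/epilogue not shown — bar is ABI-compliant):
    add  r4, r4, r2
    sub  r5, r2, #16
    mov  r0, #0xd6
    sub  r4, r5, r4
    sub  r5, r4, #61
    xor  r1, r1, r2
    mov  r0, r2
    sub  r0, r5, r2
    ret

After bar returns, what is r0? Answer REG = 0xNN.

REG = 0x6b

prologue: push r4 -> mem[0x9c]=0x97, sp=0x9c
prologue: push r5 -> mem[0x9b]=0xf9, sp=0x9b
body[0] add  r4, r4, r2 -> r4=0x48
body[1] sub  r5, r2, #16 -> r5=0xa1
body[2] mov  r0, #0xd6 -> r0=0xd6
body[3] sub  r4, r5, r4 -> r4=0x59
body[4] sub  r5, r4, #61 -> r5=0x1c
body[5] xor  r1, r1, r2 -> r1=0x94
body[6] mov  r0, r2 -> r0=0xb1
body[7] sub  r0, r5, r2 -> r0=0x6b
epilogue: pop r5=0xf9, sp=0x9c
epilogue: pop r4=0x97, sp=0x9d
r0 is caller-saved -> body value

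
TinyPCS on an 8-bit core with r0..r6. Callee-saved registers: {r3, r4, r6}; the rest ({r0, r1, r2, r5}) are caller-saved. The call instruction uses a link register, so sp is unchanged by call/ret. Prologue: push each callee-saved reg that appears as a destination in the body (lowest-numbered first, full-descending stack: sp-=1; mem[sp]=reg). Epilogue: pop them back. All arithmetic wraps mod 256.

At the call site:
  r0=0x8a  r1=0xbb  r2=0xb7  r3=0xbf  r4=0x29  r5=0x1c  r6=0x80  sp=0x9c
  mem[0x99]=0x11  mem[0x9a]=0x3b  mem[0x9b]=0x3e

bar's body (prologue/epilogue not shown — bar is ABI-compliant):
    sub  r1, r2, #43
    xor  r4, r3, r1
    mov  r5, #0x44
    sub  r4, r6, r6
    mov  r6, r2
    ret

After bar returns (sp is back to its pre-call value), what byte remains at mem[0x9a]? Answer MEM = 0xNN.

prologue: push r4 → mem[0x9b]=0x29, sp=0x9b
prologue: push r6 → mem[0x9a]=0x80, sp=0x9a
body[0] sub  r1, r2, #43 → r1=0x8c
body[1] xor  r4, r3, r1 → r4=0x33
body[2] mov  r5, #0x44 → r5=0x44
body[3] sub  r4, r6, r6 → r4=0x00
body[4] mov  r6, r2 → r6=0xb7
epilogue: pop r6=0x80, sp=0x9b
epilogue: pop r4=0x29, sp=0x9c
prologue pushed ['r4', 'r6'] at ['0x9b', '0x9a']

MEM = 0x80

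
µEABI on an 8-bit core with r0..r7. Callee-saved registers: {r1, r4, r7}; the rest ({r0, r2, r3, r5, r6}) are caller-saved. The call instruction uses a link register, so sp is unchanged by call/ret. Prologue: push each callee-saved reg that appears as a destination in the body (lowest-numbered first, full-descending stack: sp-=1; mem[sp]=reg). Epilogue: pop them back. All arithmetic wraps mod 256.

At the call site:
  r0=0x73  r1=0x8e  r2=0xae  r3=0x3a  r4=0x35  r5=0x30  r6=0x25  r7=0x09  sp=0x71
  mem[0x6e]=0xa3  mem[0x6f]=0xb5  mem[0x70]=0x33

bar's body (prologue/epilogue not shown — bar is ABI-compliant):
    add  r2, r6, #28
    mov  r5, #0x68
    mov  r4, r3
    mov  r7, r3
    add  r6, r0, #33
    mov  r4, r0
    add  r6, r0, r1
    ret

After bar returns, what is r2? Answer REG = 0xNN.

prologue: push r4 -> mem[0x70]=0x35, sp=0x70
prologue: push r7 -> mem[0x6f]=0x09, sp=0x6f
body[0] add  r2, r6, #28 -> r2=0x41
body[1] mov  r5, #0x68 -> r5=0x68
body[2] mov  r4, r3 -> r4=0x3a
body[3] mov  r7, r3 -> r7=0x3a
body[4] add  r6, r0, #33 -> r6=0x94
body[5] mov  r4, r0 -> r4=0x73
body[6] add  r6, r0, r1 -> r6=0x01
epilogue: pop r7=0x09, sp=0x70
epilogue: pop r4=0x35, sp=0x71
r2 is caller-saved -> body value

REG = 0x41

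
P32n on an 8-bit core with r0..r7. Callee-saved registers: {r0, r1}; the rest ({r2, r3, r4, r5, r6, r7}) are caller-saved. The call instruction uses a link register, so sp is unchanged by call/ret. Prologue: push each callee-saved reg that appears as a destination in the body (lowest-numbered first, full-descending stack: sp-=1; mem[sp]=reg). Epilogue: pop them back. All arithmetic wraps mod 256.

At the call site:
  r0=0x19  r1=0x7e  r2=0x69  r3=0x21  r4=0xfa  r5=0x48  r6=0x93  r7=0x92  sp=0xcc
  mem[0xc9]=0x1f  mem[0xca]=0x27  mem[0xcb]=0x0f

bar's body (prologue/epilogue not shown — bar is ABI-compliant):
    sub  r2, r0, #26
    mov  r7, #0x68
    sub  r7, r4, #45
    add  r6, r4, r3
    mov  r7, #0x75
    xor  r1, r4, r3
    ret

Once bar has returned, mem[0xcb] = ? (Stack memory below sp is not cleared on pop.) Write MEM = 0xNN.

prologue: push r1 → mem[0xcb]=0x7e, sp=0xcb
body[0] sub  r2, r0, #26 → r2=0xff
body[1] mov  r7, #0x68 → r7=0x68
body[2] sub  r7, r4, #45 → r7=0xcd
body[3] add  r6, r4, r3 → r6=0x1b
body[4] mov  r7, #0x75 → r7=0x75
body[5] xor  r1, r4, r3 → r1=0xdb
epilogue: pop r1=0x7e, sp=0xcc
prologue pushed ['r1'] at ['0xcb']

MEM = 0x7e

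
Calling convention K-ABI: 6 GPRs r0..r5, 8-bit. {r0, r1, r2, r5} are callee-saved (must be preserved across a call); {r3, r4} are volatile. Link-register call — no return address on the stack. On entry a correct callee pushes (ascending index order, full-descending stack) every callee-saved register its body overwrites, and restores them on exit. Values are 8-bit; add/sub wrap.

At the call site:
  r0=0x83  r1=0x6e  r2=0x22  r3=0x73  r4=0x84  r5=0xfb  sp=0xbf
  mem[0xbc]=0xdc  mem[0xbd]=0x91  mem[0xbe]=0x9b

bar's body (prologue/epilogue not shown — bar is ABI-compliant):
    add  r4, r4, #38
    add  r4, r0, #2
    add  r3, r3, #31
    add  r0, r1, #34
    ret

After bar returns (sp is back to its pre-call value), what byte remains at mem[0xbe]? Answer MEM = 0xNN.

prologue: push r0 → mem[0xbe]=0x83, sp=0xbe
body[0] add  r4, r4, #38 → r4=0xaa
body[1] add  r4, r0, #2 → r4=0x85
body[2] add  r3, r3, #31 → r3=0x92
body[3] add  r0, r1, #34 → r0=0x90
epilogue: pop r0=0x83, sp=0xbf
prologue pushed ['r0'] at ['0xbe']

MEM = 0x83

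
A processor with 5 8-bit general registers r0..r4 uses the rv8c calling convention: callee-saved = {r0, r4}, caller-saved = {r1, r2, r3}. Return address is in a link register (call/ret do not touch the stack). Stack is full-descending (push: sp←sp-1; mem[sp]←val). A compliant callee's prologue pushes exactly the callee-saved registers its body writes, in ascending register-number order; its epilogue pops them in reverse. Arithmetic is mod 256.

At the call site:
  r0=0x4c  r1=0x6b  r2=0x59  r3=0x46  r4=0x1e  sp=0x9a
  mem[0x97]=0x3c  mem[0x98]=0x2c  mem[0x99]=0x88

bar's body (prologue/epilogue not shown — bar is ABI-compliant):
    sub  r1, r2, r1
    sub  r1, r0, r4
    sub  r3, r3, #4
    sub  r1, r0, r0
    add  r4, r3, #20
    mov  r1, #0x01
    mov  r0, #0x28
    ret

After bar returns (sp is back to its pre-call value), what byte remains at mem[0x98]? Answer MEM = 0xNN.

prologue: push r0 -> mem[0x99]=0x4c, sp=0x99
prologue: push r4 -> mem[0x98]=0x1e, sp=0x98
body[0] sub  r1, r2, r1 -> r1=0xee
body[1] sub  r1, r0, r4 -> r1=0x2e
body[2] sub  r3, r3, #4 -> r3=0x42
body[3] sub  r1, r0, r0 -> r1=0x00
body[4] add  r4, r3, #20 -> r4=0x56
body[5] mov  r1, #0x01 -> r1=0x01
body[6] mov  r0, #0x28 -> r0=0x28
epilogue: pop r4=0x1e, sp=0x99
epilogue: pop r0=0x4c, sp=0x9a
prologue pushed ['r0', 'r4'] at ['0x99', '0x98']

MEM = 0x1e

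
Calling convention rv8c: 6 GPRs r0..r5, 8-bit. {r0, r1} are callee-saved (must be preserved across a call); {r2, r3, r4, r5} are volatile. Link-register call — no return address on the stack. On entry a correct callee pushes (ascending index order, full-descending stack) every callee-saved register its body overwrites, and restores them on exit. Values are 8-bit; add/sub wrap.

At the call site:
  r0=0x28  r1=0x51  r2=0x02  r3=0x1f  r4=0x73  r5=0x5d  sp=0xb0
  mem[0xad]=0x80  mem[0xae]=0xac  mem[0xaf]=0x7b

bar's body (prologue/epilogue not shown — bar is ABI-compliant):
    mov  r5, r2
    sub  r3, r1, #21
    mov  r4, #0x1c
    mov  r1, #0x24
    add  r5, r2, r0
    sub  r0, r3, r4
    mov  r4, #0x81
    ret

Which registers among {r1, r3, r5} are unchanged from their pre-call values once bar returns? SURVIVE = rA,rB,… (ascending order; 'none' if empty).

SURVIVE = r1

prologue: push r0 -> mem[0xaf]=0x28, sp=0xaf
prologue: push r1 -> mem[0xae]=0x51, sp=0xae
body[0] mov  r5, r2 -> r5=0x02
body[1] sub  r3, r1, #21 -> r3=0x3c
body[2] mov  r4, #0x1c -> r4=0x1c
body[3] mov  r1, #0x24 -> r1=0x24
body[4] add  r5, r2, r0 -> r5=0x2a
body[5] sub  r0, r3, r4 -> r0=0x20
body[6] mov  r4, #0x81 -> r4=0x81
epilogue: pop r1=0x51, sp=0xaf
epilogue: pop r0=0x28, sp=0xb0
r1: callee-saved, written=True
r3: caller-saved, written=True
r5: caller-saved, written=True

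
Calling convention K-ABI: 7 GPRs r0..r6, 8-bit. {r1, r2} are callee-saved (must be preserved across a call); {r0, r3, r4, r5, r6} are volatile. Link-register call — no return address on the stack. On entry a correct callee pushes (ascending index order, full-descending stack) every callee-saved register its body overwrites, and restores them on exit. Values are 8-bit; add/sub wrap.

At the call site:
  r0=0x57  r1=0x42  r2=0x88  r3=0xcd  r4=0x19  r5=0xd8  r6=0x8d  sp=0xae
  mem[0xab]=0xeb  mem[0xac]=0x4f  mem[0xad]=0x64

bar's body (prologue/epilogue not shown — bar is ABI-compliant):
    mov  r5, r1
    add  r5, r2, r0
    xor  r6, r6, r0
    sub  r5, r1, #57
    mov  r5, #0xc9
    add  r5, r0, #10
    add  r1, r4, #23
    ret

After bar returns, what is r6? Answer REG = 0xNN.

prologue: push r1 → mem[0xad]=0x42, sp=0xad
body[0] mov  r5, r1 → r5=0x42
body[1] add  r5, r2, r0 → r5=0xdf
body[2] xor  r6, r6, r0 → r6=0xda
body[3] sub  r5, r1, #57 → r5=0x09
body[4] mov  r5, #0xc9 → r5=0xc9
body[5] add  r5, r0, #10 → r5=0x61
body[6] add  r1, r4, #23 → r1=0x30
epilogue: pop r1=0x42, sp=0xae
r6 is caller-saved → body value

REG = 0xda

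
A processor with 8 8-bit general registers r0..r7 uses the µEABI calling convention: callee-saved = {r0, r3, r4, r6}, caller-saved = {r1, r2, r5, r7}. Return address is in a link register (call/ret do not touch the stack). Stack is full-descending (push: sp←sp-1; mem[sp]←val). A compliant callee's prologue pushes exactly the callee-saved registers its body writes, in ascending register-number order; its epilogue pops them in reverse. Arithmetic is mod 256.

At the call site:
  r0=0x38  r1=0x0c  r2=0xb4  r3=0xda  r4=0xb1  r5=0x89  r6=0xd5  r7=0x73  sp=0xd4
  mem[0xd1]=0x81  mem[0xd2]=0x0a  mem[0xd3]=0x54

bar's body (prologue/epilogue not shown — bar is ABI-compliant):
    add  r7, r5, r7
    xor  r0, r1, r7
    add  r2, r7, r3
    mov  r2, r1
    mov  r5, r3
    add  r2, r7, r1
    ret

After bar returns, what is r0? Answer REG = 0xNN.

REG = 0x38

prologue: push r0 → mem[0xd3]=0x38, sp=0xd3
body[0] add  r7, r5, r7 → r7=0xfc
body[1] xor  r0, r1, r7 → r0=0xf0
body[2] add  r2, r7, r3 → r2=0xd6
body[3] mov  r2, r1 → r2=0x0c
body[4] mov  r5, r3 → r5=0xda
body[5] add  r2, r7, r1 → r2=0x08
epilogue: pop r0=0x38, sp=0xd4
r0 is callee-saved → restored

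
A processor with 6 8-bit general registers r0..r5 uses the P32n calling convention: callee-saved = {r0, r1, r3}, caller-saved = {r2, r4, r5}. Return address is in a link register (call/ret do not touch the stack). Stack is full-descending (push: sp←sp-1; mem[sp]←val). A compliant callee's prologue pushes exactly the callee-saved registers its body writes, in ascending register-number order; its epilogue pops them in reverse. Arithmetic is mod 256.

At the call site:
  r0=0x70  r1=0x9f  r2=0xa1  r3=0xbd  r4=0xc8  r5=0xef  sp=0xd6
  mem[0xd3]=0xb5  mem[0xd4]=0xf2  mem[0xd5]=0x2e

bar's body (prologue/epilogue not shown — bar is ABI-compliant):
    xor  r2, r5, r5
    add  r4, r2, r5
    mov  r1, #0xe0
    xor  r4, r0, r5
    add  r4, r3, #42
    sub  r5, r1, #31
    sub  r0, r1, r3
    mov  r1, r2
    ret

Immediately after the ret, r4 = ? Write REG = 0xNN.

prologue: push r0 -> mem[0xd5]=0x70, sp=0xd5
prologue: push r1 -> mem[0xd4]=0x9f, sp=0xd4
body[0] xor  r2, r5, r5 -> r2=0x00
body[1] add  r4, r2, r5 -> r4=0xef
body[2] mov  r1, #0xe0 -> r1=0xe0
body[3] xor  r4, r0, r5 -> r4=0x9f
body[4] add  r4, r3, #42 -> r4=0xe7
body[5] sub  r5, r1, #31 -> r5=0xc1
body[6] sub  r0, r1, r3 -> r0=0x23
body[7] mov  r1, r2 -> r1=0x00
epilogue: pop r1=0x9f, sp=0xd5
epilogue: pop r0=0x70, sp=0xd6
r4 is caller-saved -> body value

REG = 0xe7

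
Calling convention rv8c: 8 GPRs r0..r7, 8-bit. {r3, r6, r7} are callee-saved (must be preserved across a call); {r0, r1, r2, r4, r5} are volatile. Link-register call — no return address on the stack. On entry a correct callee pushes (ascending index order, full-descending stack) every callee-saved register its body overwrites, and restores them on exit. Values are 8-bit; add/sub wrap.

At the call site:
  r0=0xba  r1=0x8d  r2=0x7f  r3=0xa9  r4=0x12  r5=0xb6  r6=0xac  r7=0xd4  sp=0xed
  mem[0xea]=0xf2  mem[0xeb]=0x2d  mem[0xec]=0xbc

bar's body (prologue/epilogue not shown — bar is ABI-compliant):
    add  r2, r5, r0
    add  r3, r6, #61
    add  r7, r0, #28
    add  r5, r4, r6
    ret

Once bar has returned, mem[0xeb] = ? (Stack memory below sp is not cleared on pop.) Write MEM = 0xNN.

MEM = 0xd4

prologue: push r3 → mem[0xec]=0xa9, sp=0xec
prologue: push r7 → mem[0xeb]=0xd4, sp=0xeb
body[0] add  r2, r5, r0 → r2=0x70
body[1] add  r3, r6, #61 → r3=0xe9
body[2] add  r7, r0, #28 → r7=0xd6
body[3] add  r5, r4, r6 → r5=0xbe
epilogue: pop r7=0xd4, sp=0xec
epilogue: pop r3=0xa9, sp=0xed
prologue pushed ['r3', 'r7'] at ['0xec', '0xeb']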